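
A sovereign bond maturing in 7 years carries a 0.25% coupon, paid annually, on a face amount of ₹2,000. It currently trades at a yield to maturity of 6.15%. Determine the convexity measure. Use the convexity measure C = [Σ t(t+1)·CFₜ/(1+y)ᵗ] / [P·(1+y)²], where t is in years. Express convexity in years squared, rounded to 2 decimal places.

49.07

With y = 0.0615:
  t   CF        PV=CF/(1+0.0615)^t    t·PV        t(t+1)·PV
  1         5.00         4.7103         4.7103           9.4206
  2         5.00         4.4374         8.8748          26.6245
  3         5.00         4.1803        12.5410          50.1639
  4         5.00         3.9381        15.7525          78.7626
  5         5.00         3.7100        18.5498         111.2990
  6         5.00         3.4950        20.9701         146.7910
  7     2,005.00     1,320.3054     9,242.1375      73,937.1003
  Σ                  1,344.7765     9,323.5362      74,360.1619
P = 1,344.7765.
Convexity = Σ t(t+1)·PV / [P·(1+y)²] = 74,360.1619 / (1,344.7765 × 1.126782) = 49.07386.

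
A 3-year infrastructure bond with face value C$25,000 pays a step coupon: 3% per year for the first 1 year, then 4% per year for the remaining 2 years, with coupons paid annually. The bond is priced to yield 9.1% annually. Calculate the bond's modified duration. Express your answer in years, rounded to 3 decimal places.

Periodic yield y = 0.091. First find Macaulay duration:
  t   CF        PV=CF/(1+0.091)^t    t·PV
  1       750.00       687.4427       687.4427
  2     1,000.00       840.1377     1,680.2755
  3    26,000.00    20,021.6145    60,064.8436
  Σ                 21,549.1950    62,432.5619
P = 21,549.1950; Macaulay duration = 62,432.5619 / 21,549.1950 = 2.89721 years.
Modified duration = D_Mac / (1 + y) = 2.89721 / 1.091 = 2.65556 years.

2.656 years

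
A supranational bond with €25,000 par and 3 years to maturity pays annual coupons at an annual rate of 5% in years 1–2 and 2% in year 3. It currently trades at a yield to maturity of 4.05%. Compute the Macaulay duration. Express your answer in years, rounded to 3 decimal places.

2.858 years

Periodic yield y = 0.0405. Discount each cash flow and weight by its year:
  t   CF        PV=CF/(1+0.0405)^t    t·PV
  1     1,250.00     1,201.3455     1,201.3455
  2     1,250.00     1,154.5848     2,309.1696
  3    25,500.00    22,636.7423    67,910.2269
  Σ                 24,992.6726    71,420.7420
Price P = Σ PV = 24,992.6726.
Macaulay duration = Σ(t·PV) / P = 71,420.7420 / 24,992.6726 = 2.85767 years.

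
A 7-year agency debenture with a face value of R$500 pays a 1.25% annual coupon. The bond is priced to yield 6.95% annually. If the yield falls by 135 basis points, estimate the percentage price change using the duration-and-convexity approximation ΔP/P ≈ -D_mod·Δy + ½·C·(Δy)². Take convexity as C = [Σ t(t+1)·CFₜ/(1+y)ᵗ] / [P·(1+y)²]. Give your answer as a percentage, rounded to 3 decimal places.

+8.853%

With y = 0.0695:
  t   CF        PV=CF/(1+0.0695)^t    t·PV        t(t+1)·PV
  1         6.25         5.8439         5.8439          11.6877
  2         6.25         5.4641        10.9282          32.7846
  3         6.25         5.1090        15.3271          61.3082
  4         6.25         4.7770        19.1081          95.5404
  5         6.25         4.4666        22.3329         133.9977
  6         6.25         4.1763        25.0580         175.4061
  7       506.25       316.3002     2,214.1016      17,712.8131
  Σ                    346.1371     2,312.6998      18,223.5378
P = 346.1371; D_Mac = 6.68146 yrs; D_mod = 6.24727 yrs; C = 46.02808.
Duration effect: -6.24727 × (-0.0135) = +0.084338
Convexity effect: 0.5 × 46.02808 × (-0.0135)² = +0.0041943
ΔP/P ≈ +0.084338 + 0.0041943 = +0.088532 = +8.8532%.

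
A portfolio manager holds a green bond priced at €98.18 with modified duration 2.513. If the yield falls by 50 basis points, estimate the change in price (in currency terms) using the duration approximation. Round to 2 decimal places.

+€1.23

Duration approximation: ΔP/P ≈ -D_mod · Δy = -2.513 × (-0.005) = +0.012565.
ΔP ≈ 98.18 × (+0.012565) = +1.2336317.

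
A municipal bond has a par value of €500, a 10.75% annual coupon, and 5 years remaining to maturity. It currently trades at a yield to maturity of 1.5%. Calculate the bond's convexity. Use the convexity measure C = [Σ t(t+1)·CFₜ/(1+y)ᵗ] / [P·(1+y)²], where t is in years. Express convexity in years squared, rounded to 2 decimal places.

23.51

With y = 0.015:
  t   CF        PV=CF/(1+0.015)^t    t·PV        t(t+1)·PV
  1        53.75        52.9557        52.9557         105.9113
  2        53.75        52.1731       104.3461         313.0384
  3        53.75        51.4020       154.2061         616.8245
  4        53.75        50.6424       202.5696       1,012.8480
  5       553.75       514.0242     2,570.1208      15,420.7247
  Σ                    721.1973     3,084.1983      17,469.3469
P = 721.1973.
Convexity = Σ t(t+1)·PV / [P·(1+y)²] = 17,469.3469 / (721.1973 × 1.030225) = 23.51205.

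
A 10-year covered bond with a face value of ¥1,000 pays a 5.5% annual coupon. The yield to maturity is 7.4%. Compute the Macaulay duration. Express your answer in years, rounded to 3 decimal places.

7.781 years

Periodic yield y = 0.074. Discount each cash flow and weight by its year:
  t   CF        PV=CF/(1+0.074)^t    t·PV
  1        55.00        51.2104        51.2104
  2        55.00        47.6820        95.3639
  3        55.00        44.3966       133.1898
  4        55.00        41.3376       165.3505
  5        55.00        38.4894       192.4471
  6        55.00        35.8374       215.0247
  7        55.00        33.3682       233.5774
  8        55.00        31.0691       248.5527
  9        55.00        28.9284       260.3554
  10    1,055.00       516.6657     5,166.6572
  Σ                    868.9849     6,761.7291
Price P = Σ PV = 868.9849.
Macaulay duration = Σ(t·PV) / P = 6,761.7291 / 868.9849 = 7.78118 years.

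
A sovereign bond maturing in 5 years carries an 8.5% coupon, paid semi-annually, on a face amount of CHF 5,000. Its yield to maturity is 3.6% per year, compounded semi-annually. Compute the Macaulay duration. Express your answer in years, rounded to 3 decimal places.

Periodic yield y = 0.018. Discount each cash flow and weight by its period:
  t   CF        PV=CF/(1+0.018)^t    t·PV
  1       212.50       208.7426       208.7426
  2       212.50       205.0517       410.1034
  3       212.50       201.4260       604.2781
  4       212.50       197.8645       791.4579
  5       212.50       194.3659       971.8294
  6       212.50       190.9292     1,145.5750
  7       212.50       187.5532     1,312.8724
  8       212.50       184.2369     1,473.8955
  9       212.50       180.9793     1,628.8138
  10    5,212.50     4,360.8213    43,608.2128
  Σ                  6,111.9706    52,155.7810
Price P = Σ PV = 6,111.9706.
Macaulay duration = Σ(t·PV) / P = 52,155.7810 / 6,111.9706 = 8.53338 half-year periods.
In years: 8.53338 / 2 = 4.26669 years.

4.267 years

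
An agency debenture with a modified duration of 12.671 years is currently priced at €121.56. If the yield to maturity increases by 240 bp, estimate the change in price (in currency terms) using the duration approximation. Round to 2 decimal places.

-€36.97

Duration approximation: ΔP/P ≈ -D_mod · Δy = -12.671 × (+0.024) = -0.304104.
ΔP ≈ 121.56 × (-0.304104) = -36.96688224.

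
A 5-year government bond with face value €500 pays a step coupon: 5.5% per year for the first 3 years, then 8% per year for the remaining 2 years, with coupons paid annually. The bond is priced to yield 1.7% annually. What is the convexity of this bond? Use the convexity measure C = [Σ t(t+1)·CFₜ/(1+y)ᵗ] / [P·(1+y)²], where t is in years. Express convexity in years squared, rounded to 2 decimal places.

25.48

With y = 0.017:
  t   CF        PV=CF/(1+0.017)^t    t·PV        t(t+1)·PV
  1        27.50        27.0403        27.0403          54.0806
  2        27.50        26.5883        53.1766         159.5299
  3        27.50        26.1439        78.4316         313.7264
  4        40.00        37.3918       149.5671         747.8357
  5       540.00       496.3511     2,481.7555      14,890.5332
  Σ                    613.5154     2,789.9712      16,165.7058
P = 613.5154.
Convexity = Σ t(t+1)·PV / [P·(1+y)²] = 16,165.7058 / (613.5154 × 1.034289) = 25.47577.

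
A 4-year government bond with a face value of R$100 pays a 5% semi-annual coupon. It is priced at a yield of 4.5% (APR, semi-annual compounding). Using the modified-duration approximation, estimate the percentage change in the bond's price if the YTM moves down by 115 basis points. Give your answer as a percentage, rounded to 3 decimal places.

Periodic yield y = 0.0225. Modified duration first:
  t   CF        PV=CF/(1+0.0225)^t    t·PV
  1         2.50         2.4450         2.4450
  2         2.50         2.3912         4.7824
  3         2.50         2.3386         7.0157
  4         2.50         2.2871         9.1484
  5         2.50         2.2368        11.1839
  6         2.50         2.1876        13.1254
  7         2.50         2.1394        14.9760
  8       102.50        85.7862       686.2894
  Σ                    101.8118       748.9662
P = 101.8118; D_Mac = 7.35638 half-year periods = 3.67819 yrs; D_mod = 3.67819/(1+0.0225) = 3.59725 yrs.
ΔP/P ≈ -D_mod · Δy = -3.59725 × (-0.0115) = +0.041368 = +4.1368%.

+4.137%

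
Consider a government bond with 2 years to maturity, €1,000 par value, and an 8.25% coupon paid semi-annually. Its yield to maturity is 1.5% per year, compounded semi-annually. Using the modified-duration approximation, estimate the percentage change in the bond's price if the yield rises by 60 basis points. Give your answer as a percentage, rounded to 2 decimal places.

Periodic yield y = 0.0075. Modified duration first:
  t   CF        PV=CF/(1+0.0075)^t    t·PV
  1        41.25        40.9429        40.9429
  2        41.25        40.6381        81.2763
  3        41.25        40.3356       121.0069
  4     1,041.25     1,010.5895     4,042.3581
  Σ                  1,132.5062     4,285.5842
P = 1,132.5062; D_Mac = 3.78416 half-year periods = 1.89208 yrs; D_mod = 1.89208/(1+0.0075) = 1.87799 yrs.
ΔP/P ≈ -D_mod · Δy = -1.87799 × (+0.006) = -0.011268 = -1.1268%.

-1.13%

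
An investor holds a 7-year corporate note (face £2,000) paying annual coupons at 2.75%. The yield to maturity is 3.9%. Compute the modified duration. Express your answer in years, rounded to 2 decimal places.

6.20 years

Periodic yield y = 0.039. First find Macaulay duration:
  t   CF        PV=CF/(1+0.039)^t    t·PV
  1        55.00        52.9355        52.9355
  2        55.00        50.9485       101.8970
  3        55.00        49.0361       147.1083
  4        55.00        47.1955       188.7820
  5        55.00        45.4240       227.1198
  6        55.00        43.7189       262.3135
  7     2,055.00     1,572.1826    11,005.2784
  Σ                  1,861.4411    11,985.4345
P = 1,861.4411; Macaulay duration = 11,985.4345 / 1,861.4411 = 6.43879 years.
Modified duration = D_Mac / (1 + y) = 6.43879 / 1.039 = 6.19711 years.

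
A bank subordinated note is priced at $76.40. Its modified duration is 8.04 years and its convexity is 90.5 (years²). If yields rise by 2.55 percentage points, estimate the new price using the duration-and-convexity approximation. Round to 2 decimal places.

Duration effect: -D_mod·Δy = -8.04 × (+0.0255) = -0.205020
Convexity effect: ½·C·(Δy)² = 0.5 × 90.5 × (0.0255)² = +0.0294238125
ΔP/P ≈ -0.205020 + 0.0294238125 = -0.1755961875
New price ≈ 76.40 × (1 - 0.1755961875) = 62.984451275.

$62.98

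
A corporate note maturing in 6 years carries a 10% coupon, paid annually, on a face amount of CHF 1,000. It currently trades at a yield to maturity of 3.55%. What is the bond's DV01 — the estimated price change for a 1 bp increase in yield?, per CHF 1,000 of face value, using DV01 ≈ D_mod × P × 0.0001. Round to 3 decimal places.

Periodic yield y = 0.0355.
  t   CF        PV=CF/(1+0.0355)^t    t·PV
  1       100.00        96.5717        96.5717
  2       100.00        93.2609       186.5219
  3       100.00        90.0637       270.1910
  4       100.00        86.9760       347.9041
  5       100.00        83.9942       419.9712
  6     1,100.00       892.2613     5,353.5679
  Σ                  1,343.1279     6,674.7278
P = 1,343.1279; D_Mac = 4.96954 yrs; D_mod = 4.79917 yrs.
DV01 ≈ 4.79917 × 1,343.1279 × 0.0001 = 0.644590.

CHF 0.645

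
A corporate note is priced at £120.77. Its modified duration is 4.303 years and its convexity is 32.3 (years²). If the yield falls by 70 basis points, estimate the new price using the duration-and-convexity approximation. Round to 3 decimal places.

£124.503

Duration effect: -D_mod·Δy = -4.303 × (-0.007) = +0.030121
Convexity effect: ½·C·(Δy)² = 0.5 × 32.3 × (-0.007)² = +0.00079135
ΔP/P ≈ +0.030121 + 0.00079135 = +0.03091235
New price ≈ 120.77 × (1 + 0.03091235) = 124.5032845095.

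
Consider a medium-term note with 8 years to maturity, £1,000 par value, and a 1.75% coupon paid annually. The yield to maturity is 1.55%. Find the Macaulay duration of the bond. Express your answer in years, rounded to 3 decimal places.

7.539 years

Periodic yield y = 0.0155. Discount each cash flow and weight by its year:
  t   CF        PV=CF/(1+0.0155)^t    t·PV
  1        17.50        17.2329        17.2329
  2        17.50        16.9699        33.9397
  3        17.50        16.7108        50.1325
  4        17.50        16.4558        65.8231
  5        17.50        16.2046        81.0230
  6        17.50        15.9573        95.7436
  7        17.50        15.7137       109.9959
  8     1,017.50       899.6944     7,197.5548
  Σ                  1,014.9393     7,651.4456
Price P = Σ PV = 1,014.9393.
Macaulay duration = Σ(t·PV) / P = 7,651.4456 / 1,014.9393 = 7.53882 years.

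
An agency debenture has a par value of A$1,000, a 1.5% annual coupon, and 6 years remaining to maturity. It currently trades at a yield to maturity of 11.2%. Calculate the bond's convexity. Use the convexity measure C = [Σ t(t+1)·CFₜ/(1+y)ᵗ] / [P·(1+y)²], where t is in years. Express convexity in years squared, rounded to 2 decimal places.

31.75

With y = 0.112:
  t   CF        PV=CF/(1+0.112)^t    t·PV        t(t+1)·PV
  1        15.00        13.4892        13.4892          26.9784
  2        15.00        12.1306        24.2612          72.7835
  3        15.00        10.9088        32.7264         130.9056
  4        15.00         9.8101        39.2403         196.2014
  5        15.00         8.8220        44.1100         264.6602
  6     1,015.00       536.8307     3,220.9840      22,546.8881
  Σ                    591.9913     3,374.8111      23,238.4171
P = 591.9913.
Convexity = Σ t(t+1)·PV / [P·(1+y)²] = 23,238.4171 / (591.9913 × 1.236544) = 31.74546.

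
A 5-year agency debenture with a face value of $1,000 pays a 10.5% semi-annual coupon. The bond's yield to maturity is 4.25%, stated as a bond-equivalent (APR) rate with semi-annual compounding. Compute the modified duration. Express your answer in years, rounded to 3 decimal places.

Periodic yield y = 0.02125. First find Macaulay duration:
  t   CF        PV=CF/(1+0.02125)^t    t·PV
  1        52.50        51.4076        51.4076
  2        52.50        50.3379       100.6758
  3        52.50        49.2905       147.8715
  4        52.50        48.2649       193.0594
  5        52.50        47.2606       236.3029
  6        52.50        46.2772       277.6631
  7        52.50        45.3143       317.1998
  8        52.50        44.3714       354.9709
  9        52.50        43.4481       391.0328
  10    1,052.50       852.9065     8,529.0647
  Σ                  1,278.8788    10,599.2484
P = 1,278.8788; Macaulay duration = 10,599.2484 / 1,278.8788 = 8.28792 half-year periods = 4.14396 years.
Modified duration = D_Mac / (1 + y) = 4.14396 / 1.02125 = 4.05773 years.

4.058 years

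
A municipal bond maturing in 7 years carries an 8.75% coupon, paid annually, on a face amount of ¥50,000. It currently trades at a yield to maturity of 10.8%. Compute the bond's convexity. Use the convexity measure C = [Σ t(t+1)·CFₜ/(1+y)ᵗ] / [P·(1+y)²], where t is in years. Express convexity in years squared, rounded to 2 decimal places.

32.29

With y = 0.108:
  t   CF        PV=CF/(1+0.108)^t    t·PV        t(t+1)·PV
  1     4,375.00     3,948.5560     3,948.5560       7,897.1119
  2     4,375.00     3,563.6787     7,127.3573      21,382.0720
  3     4,375.00     3,216.3165     9,648.9494      38,595.7978
  4     4,375.00     2,902.8127    11,611.2508      58,056.2542
  5     4,375.00     2,619.8671    13,099.3353      78,596.0120
  6     4,375.00     2,364.5010    14,187.0058      99,309.0404
  7    54,375.00    26,522.8963   185,660.2741   1,485,282.1926
  Σ                 45,138.6281   245,282.7287   1,789,118.4808
P = 45,138.6281.
Convexity = Σ t(t+1)·PV / [P·(1+y)²] = 1,789,118.4808 / (45,138.6281 × 1.227664) = 32.28578.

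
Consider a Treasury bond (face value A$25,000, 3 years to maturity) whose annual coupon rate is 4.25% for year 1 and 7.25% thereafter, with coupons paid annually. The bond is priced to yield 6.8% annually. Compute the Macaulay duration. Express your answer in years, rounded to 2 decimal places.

2.85 years

Periodic yield y = 0.068. Discount each cash flow and weight by its year:
  t   CF        PV=CF/(1+0.068)^t    t·PV
  1     1,062.50       994.8502       994.8502
  2     1,812.50     1,589.0425     3,178.0850
  3    26,812.50    22,010.1778    66,030.5335
  Σ                 24,594.0705    70,203.4687
Price P = Σ PV = 24,594.0705.
Macaulay duration = Σ(t·PV) / P = 70,203.4687 / 24,594.0705 = 2.85449 years.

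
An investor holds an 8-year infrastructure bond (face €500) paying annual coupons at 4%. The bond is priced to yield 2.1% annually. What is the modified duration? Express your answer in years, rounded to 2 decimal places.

Periodic yield y = 0.021. First find Macaulay duration:
  t   CF        PV=CF/(1+0.021)^t    t·PV
  1        20.00        19.5886        19.5886
  2        20.00        19.1857        38.3715
  3        20.00        18.7911        56.3734
  4        20.00        18.4046        73.6185
  5        20.00        18.0261        90.1304
  6        20.00        17.6553       105.9319
  7        20.00        17.2922       121.0453
  8       520.00       440.3494     3,522.7952
  Σ                    569.2931     4,027.8548
P = 569.2931; Macaulay duration = 4,027.8548 / 569.2931 = 7.07519 years.
Modified duration = D_Mac / (1 + y) = 7.07519 / 1.021 = 6.92966 years.

6.93 years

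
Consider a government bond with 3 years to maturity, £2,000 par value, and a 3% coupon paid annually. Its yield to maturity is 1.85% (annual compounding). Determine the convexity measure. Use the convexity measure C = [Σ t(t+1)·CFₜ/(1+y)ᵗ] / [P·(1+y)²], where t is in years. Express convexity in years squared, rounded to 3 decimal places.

11.131

With y = 0.0185:
  t   CF        PV=CF/(1+0.0185)^t    t·PV        t(t+1)·PV
  1        60.00        58.9102        58.9102         117.8203
  2        60.00        57.8401       115.6802         347.0407
  3     2,060.00     1,949.7733     5,849.3199      23,397.2797
  Σ                  2,066.5236     6,023.9103      23,862.1407
P = 2,066.5236.
Convexity = Σ t(t+1)·PV / [P·(1+y)²] = 23,862.1407 / (2,066.5236 × 1.037342) = 11.13133.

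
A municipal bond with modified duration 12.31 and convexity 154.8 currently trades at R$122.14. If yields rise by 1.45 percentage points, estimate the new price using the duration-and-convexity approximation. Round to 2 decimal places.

Duration effect: -D_mod·Δy = -12.31 × (+0.0145) = -0.178495
Convexity effect: ½·C·(Δy)² = 0.5 × 154.8 × (0.0145)² = +0.01627335
ΔP/P ≈ -0.178495 + 0.01627335 = -0.16222165
New price ≈ 122.14 × (1 - 0.16222165) = 102.326247669.

R$102.33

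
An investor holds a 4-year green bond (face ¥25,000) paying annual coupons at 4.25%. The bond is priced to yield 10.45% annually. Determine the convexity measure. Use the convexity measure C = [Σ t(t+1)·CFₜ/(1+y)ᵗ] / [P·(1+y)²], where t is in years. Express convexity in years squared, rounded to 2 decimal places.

14.94

With y = 0.1045:
  t   CF        PV=CF/(1+0.1045)^t    t·PV        t(t+1)·PV
  1     1,062.50       961.9737       961.9737       1,923.9475
  2     1,062.50       870.9586     1,741.9171       5,225.7514
  3     1,062.50       788.5546     2,365.6638       9,462.6554
  4    26,062.50    17,512.7034    70,050.8135     350,254.0673
  Σ                 20,134.1903    75,120.3682     366,866.4216
P = 20,134.1903.
Convexity = Σ t(t+1)·PV / [P·(1+y)²] = 366,866.4216 / (20,134.1903 × 1.219920) = 14.93628.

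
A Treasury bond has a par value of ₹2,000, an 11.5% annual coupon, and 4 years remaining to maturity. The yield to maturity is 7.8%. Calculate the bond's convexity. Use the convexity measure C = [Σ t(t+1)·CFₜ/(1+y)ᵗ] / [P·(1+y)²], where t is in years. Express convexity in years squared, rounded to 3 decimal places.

14.115

With y = 0.078:
  t   CF        PV=CF/(1+0.078)^t    t·PV        t(t+1)·PV
  1       230.00       213.3581       213.3581         426.7161
  2       230.00       197.9203       395.8406       1,187.5217
  3       230.00       183.5995       550.7986       2,203.1943
  4     2,230.00     1,651.3146     6,605.2584      33,026.2919
  Σ                  2,246.1925     7,765.2556      36,843.7241
P = 2,246.1925.
Convexity = Σ t(t+1)·PV / [P·(1+y)²] = 36,843.7241 / (2,246.1925 × 1.162084) = 14.11494.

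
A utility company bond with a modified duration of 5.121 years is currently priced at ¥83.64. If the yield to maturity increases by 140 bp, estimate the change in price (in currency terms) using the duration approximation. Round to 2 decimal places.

-¥6.00

Duration approximation: ΔP/P ≈ -D_mod · Δy = -5.121 × (+0.014) = -0.071694.
ΔP ≈ 83.64 × (-0.071694) = -5.99648616.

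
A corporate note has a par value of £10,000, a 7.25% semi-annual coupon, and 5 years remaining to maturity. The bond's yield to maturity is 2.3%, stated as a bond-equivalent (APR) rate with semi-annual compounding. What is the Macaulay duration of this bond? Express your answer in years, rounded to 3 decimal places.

4.365 years

Periodic yield y = 0.0115. Discount each cash flow and weight by its period:
  t   CF        PV=CF/(1+0.0115)^t    t·PV
  1       362.50       358.3786       358.3786
  2       362.50       354.3041       708.6083
  3       362.50       350.2760     1,050.8279
  4       362.50       346.2936     1,385.1744
  5       362.50       342.3565     1,711.7825
  6       362.50       338.4642     2,030.7850
  7       362.50       334.6161     2,342.3125
  8       362.50       330.8117     2,646.4939
  9       362.50       327.0507     2,943.4559
  10   10,362.50     9,242.8451    92,428.4505
  Σ                 12,325.3965   107,606.2696
Price P = Σ PV = 12,325.3965.
Macaulay duration = Σ(t·PV) / P = 107,606.2696 / 12,325.3965 = 8.73045 half-year periods.
In years: 8.73045 / 2 = 4.36523 years.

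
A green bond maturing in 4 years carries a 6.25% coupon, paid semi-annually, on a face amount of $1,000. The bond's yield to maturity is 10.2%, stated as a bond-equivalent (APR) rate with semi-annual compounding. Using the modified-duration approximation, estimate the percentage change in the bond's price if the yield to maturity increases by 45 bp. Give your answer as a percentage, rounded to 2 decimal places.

-1.53%

Periodic yield y = 0.051. Modified duration first:
  t   CF        PV=CF/(1+0.051)^t    t·PV
  1        31.25        29.7336        29.7336
  2        31.25        28.2908        56.5815
  3        31.25        26.9179        80.7538
  4        31.25        25.6117       102.4470
  5        31.25        24.3689       121.8446
  6        31.25        23.1864       139.1185
  7        31.25        22.0613       154.4291
  8     1,031.25       692.6953     5,541.5623
  Σ                    872.8660     6,226.4705
P = 872.8660; D_Mac = 7.13336 half-year periods = 3.56668 yrs; D_mod = 3.56668/(1+0.051) = 3.39361 yrs.
ΔP/P ≈ -D_mod · Δy = -3.39361 × (+0.0045) = -0.015271 = -1.5271%.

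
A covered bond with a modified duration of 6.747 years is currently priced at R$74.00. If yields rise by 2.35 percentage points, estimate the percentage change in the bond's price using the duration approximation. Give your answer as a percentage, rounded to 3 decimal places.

Duration approximation: ΔP/P ≈ -D_mod · Δy = -6.747 × (+0.0235) = -0.1585545.
As a percentage: -15.85545%.

-15.855%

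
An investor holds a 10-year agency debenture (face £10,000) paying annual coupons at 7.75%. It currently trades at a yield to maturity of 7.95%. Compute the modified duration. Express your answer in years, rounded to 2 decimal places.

Periodic yield y = 0.0795. First find Macaulay duration:
  t   CF        PV=CF/(1+0.0795)^t    t·PV
  1       775.00       717.9250       717.9250
  2       775.00       665.0532     1,330.1065
  3       775.00       616.0753     1,848.2258
  4       775.00       570.7043     2,282.8170
  5       775.00       528.6746     2,643.3731
  6       775.00       489.7403     2,938.4417
  7       775.00       453.6733     3,175.7128
  8       775.00       420.2624     3,362.0991
  9       775.00       389.3121     3,503.8087
  10   10,775.00     5,014.0748    50,140.7484
  Σ                  9,865.4952    71,943.2581
P = 9,865.4952; Macaulay duration = 71,943.2581 / 9,865.4952 = 7.29241 years.
Modified duration = D_Mac / (1 + y) = 7.29241 / 1.0795 = 6.75536 years.

6.76 years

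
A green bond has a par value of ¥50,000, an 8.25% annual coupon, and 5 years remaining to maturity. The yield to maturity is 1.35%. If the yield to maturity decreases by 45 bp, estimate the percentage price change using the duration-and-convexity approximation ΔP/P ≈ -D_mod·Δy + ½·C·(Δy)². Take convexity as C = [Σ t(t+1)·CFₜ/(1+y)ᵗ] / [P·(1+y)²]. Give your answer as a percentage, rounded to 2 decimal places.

+1.98%

With y = 0.0135:
  t   CF        PV=CF/(1+0.0135)^t    t·PV        t(t+1)·PV
  1     4,125.00     4,070.0543     4,070.0543       8,140.1085
  2     4,125.00     4,015.8404     8,031.6808      24,095.0425
  3     4,125.00     3,962.3487    11,887.0461      47,548.1846
  4     4,125.00     3,909.5695    15,638.2781      78,191.3905
  5    54,125.00    50,614.9887   253,074.9435   1,518,449.6610
  Σ                 66,572.8016   292,702.0028   1,676,424.3871
P = 66,572.8016; D_Mac = 4.39672 yrs; D_mod = 4.33816 yrs; C = 24.51544.
Duration effect: -4.33816 × (-0.0045) = +0.019522
Convexity effect: 0.5 × 24.51544 × (-0.0045)² = +0.0002482
ΔP/P ≈ +0.019522 + 0.0002482 = +0.019770 = +1.9770%.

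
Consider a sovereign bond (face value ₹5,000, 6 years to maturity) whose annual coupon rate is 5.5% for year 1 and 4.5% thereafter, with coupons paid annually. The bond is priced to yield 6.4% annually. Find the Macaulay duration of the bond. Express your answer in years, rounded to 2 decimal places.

Periodic yield y = 0.064. Discount each cash flow and weight by its year:
  t   CF        PV=CF/(1+0.064)^t    t·PV
  1       275.00       258.4586       258.4586
  2       225.00       198.7464       397.4928
  3       225.00       186.7917       560.3752
  4       225.00       175.5561       702.2245
  5       225.00       164.9964       824.9818
  6     5,225.00     3,601.1112    21,606.6669
  Σ                  4,585.6604    24,350.1999
Price P = Σ PV = 4,585.6604.
Macaulay duration = Σ(t·PV) / P = 24,350.1999 / 4,585.6604 = 5.31007 years.

5.31 years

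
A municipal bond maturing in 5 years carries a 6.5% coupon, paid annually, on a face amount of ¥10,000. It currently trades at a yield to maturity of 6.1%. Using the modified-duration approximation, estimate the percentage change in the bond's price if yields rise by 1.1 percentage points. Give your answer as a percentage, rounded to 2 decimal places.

-4.59%

Periodic yield y = 0.061. Modified duration first:
  t   CF        PV=CF/(1+0.061)^t    t·PV
  1       650.00       612.6296       612.6296
  2       650.00       577.4077     1,154.8154
  3       650.00       544.2109     1,632.6326
  4       650.00       512.9226     2,051.6903
  5    10,650.00     7,920.8664    39,604.3320
  Σ                 10,168.0372    45,056.1000
P = 10,168.0372; D_Mac = 4.43115 yrs; D_mod = 4.43115/(1+0.061) = 4.17639 yrs.
ΔP/P ≈ -D_mod · Δy = -4.17639 × (+0.011) = -0.045940 = -4.5940%.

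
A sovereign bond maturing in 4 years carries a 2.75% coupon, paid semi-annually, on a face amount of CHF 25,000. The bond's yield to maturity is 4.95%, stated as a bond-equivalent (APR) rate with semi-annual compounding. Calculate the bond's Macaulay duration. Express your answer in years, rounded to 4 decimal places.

3.8056 years

Periodic yield y = 0.02475. Discount each cash flow and weight by its period:
  t   CF        PV=CF/(1+0.02475)^t    t·PV
  1       343.75       335.4477       335.4477
  2       343.75       327.3459       654.6917
  3       343.75       319.4397       958.3192
  4       343.75       311.7245     1,246.8982
  5       343.75       304.1957     1,520.9785
  6       343.75       296.8487     1,781.0922
  7       343.75       289.6791     2,027.7540
  8    25,343.75    20,841.4274   166,731.4192
  Σ                 23,026.1087   175,256.6006
Price P = Σ PV = 23,026.1087.
Macaulay duration = Σ(t·PV) / P = 175,256.6006 / 23,026.1087 = 7.61121 half-year periods.
In years: 7.61121 / 2 = 3.80561 years.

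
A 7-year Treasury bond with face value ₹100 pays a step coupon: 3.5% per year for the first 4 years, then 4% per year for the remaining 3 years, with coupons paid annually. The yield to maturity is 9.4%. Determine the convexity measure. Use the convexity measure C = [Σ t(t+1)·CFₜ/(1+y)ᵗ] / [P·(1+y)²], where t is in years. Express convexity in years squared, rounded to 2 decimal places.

39.51

With y = 0.094:
  t   CF        PV=CF/(1+0.094)^t    t·PV        t(t+1)·PV
  1         3.50         3.1993         3.1993           6.3985
  2         3.50         2.9244         5.8488          17.5463
  3         3.50         2.6731         8.0193          32.0773
  4         3.50         2.4434         9.7737          48.8685
  5         4.00         2.5525        12.7627          76.5763
  6         4.00         2.3332        13.9993          97.9953
  7       104.00        55.4513       388.1594       3,105.2753
  Σ                     71.5773       441.7625       3,384.7375
P = 71.5773.
Convexity = Σ t(t+1)·PV / [P·(1+y)²] = 3,384.7375 / (71.5773 × 1.196836) = 39.51074.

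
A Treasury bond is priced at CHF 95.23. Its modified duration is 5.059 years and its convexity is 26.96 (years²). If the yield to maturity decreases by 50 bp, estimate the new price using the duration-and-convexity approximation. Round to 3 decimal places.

CHF 97.671

Duration effect: -D_mod·Δy = -5.059 × (-0.005) = +0.025295
Convexity effect: ½·C·(Δy)² = 0.5 × 26.96 × (-0.005)² = +0.0003370
ΔP/P ≈ +0.025295 + 0.0003370 = +0.025632
New price ≈ 95.23 × (1 + 0.025632) = 97.67093536.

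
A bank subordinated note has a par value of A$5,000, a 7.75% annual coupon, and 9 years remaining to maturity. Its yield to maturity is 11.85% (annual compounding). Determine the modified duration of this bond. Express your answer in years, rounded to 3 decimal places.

Periodic yield y = 0.1185. First find Macaulay duration:
  t   CF        PV=CF/(1+0.1185)^t    t·PV
  1       387.50       346.4461       346.4461
  2       387.50       309.7417       619.4835
  3       387.50       276.9260       830.7780
  4       387.50       247.5870       990.3478
  5       387.50       221.3562     1,106.7812
  6       387.50       197.9045     1,187.4273
  7       387.50       176.9375     1,238.5622
  8       387.50       158.1917     1,265.5339
  9     5,387.50     1,966.3616    17,697.2545
  Σ                  3,901.4524    25,282.6146
P = 3,901.4524; Macaulay duration = 25,282.6146 / 3,901.4524 = 6.48031 years.
Modified duration = D_Mac / (1 + y) = 6.48031 / 1.1185 = 5.79375 years.

5.794 years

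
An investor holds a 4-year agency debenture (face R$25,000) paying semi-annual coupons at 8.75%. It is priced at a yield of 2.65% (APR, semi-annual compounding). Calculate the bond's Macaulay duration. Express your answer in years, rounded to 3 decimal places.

Periodic yield y = 0.01325. Discount each cash flow and weight by its period:
  t   CF        PV=CF/(1+0.01325)^t    t·PV
  1     1,093.75     1,079.4473     1,079.4473
  2     1,093.75     1,065.3317     2,130.6634
  3     1,093.75     1,051.4006     3,154.2019
  4     1,093.75     1,037.6517     4,150.6069
  5     1,093.75     1,024.0826     5,120.4132
  6     1,093.75     1,010.6910     6,064.1459
  7     1,093.75       997.4744     6,982.3211
  8    26,093.75    23,485.7048   187,885.6384
  Σ                 30,751.7842   216,567.4381
Price P = Σ PV = 30,751.7842.
Macaulay duration = Σ(t·PV) / P = 216,567.4381 / 30,751.7842 = 7.04243 half-year periods.
In years: 7.04243 / 2 = 3.52122 years.

3.521 years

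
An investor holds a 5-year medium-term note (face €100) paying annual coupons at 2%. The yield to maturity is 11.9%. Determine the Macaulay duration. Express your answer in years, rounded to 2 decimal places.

4.75 years

Periodic yield y = 0.119. Discount each cash flow and weight by its year:
  t   CF        PV=CF/(1+0.119)^t    t·PV
  1         2.00         1.7873         1.7873
  2         2.00         1.5972         3.1945
  3         2.00         1.4274         4.2821
  4         2.00         1.2756         5.1023
  5       102.00        58.1366       290.6831
  Σ                     64.2241       305.0493
Price P = Σ PV = 64.2241.
Macaulay duration = Σ(t·PV) / P = 305.0493 / 64.2241 = 4.74976 years.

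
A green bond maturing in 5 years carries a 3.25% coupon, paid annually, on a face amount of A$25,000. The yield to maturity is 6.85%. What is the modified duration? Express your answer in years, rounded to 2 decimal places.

Periodic yield y = 0.0685. First find Macaulay duration:
  t   CF        PV=CF/(1+0.0685)^t    t·PV
  1       812.50       760.4118       760.4118
  2       812.50       711.6629     1,423.3258
  3       812.50       666.0392     1,998.1176
  4       812.50       623.3404     2,493.3615
  5    25,812.50    18,533.4997    92,667.4987
  Σ                 21,294.9540    99,342.7154
P = 21,294.9540; Macaulay duration = 99,342.7154 / 21,294.9540 = 4.66508 years.
Modified duration = D_Mac / (1 + y) = 4.66508 / 1.0685 = 4.36601 years.

4.37 years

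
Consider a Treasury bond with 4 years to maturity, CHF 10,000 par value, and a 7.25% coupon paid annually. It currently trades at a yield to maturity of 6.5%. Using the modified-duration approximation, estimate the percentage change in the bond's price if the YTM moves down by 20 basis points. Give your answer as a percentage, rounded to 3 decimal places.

+0.679%

Periodic yield y = 0.065. Modified duration first:
  t   CF        PV=CF/(1+0.065)^t    t·PV
  1       725.00       680.7512       680.7512
  2       725.00       639.2030     1,278.4060
  3       725.00       600.1906     1,800.5718
  4    10,725.00     8,336.7901    33,347.1606
  Σ                 10,256.9349    37,106.8895
P = 10,256.9349; D_Mac = 3.61774 yrs; D_mod = 3.61774/(1+0.065) = 3.39694 yrs.
ΔP/P ≈ -D_mod · Δy = -3.39694 × (-0.002) = +0.006794 = +0.6794%.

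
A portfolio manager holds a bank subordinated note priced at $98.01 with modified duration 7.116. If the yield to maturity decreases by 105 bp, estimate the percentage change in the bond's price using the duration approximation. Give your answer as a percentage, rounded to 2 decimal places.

Duration approximation: ΔP/P ≈ -D_mod · Δy = -7.116 × (-0.0105) = +0.074718.
As a percentage: +7.4718%.

+7.47%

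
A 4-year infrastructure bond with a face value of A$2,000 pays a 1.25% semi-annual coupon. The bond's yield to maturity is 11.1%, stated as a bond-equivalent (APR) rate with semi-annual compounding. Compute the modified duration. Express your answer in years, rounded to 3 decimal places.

3.687 years

Periodic yield y = 0.0555. First find Macaulay duration:
  t   CF        PV=CF/(1+0.0555)^t    t·PV
  1        12.50        11.8427        11.8427
  2        12.50        11.2200        22.4400
  3        12.50        10.6300        31.8901
  4        12.50        10.0711        40.2844
  5        12.50         9.5415        47.7077
  6        12.50         9.0398        54.2390
  7        12.50         8.5645        59.9515
  8     2,012.50     1,306.3814    10,451.0512
  Σ                  1,377.2912    10,719.4068
P = 1,377.2912; Macaulay duration = 10,719.4068 / 1,377.2912 = 7.78296 half-year periods = 3.89148 years.
Modified duration = D_Mac / (1 + y) = 3.89148 / 1.0555 = 3.68686 years.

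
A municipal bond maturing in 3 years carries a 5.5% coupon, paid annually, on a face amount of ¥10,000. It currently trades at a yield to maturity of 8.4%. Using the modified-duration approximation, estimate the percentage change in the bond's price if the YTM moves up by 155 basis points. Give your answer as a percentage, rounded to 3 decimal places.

Periodic yield y = 0.084. Modified duration first:
  t   CF        PV=CF/(1+0.084)^t    t·PV
  1       550.00       507.3801       507.3801
  2       550.00       468.0628       936.1256
  3    10,550.00     8,282.5604    24,847.6813
  Σ                  9,258.0033    26,291.1870
P = 9,258.0033; D_Mac = 2.83983 yrs; D_mod = 2.83983/(1+0.084) = 2.61977 yrs.
ΔP/P ≈ -D_mod · Δy = -2.61977 × (+0.0155) = -0.040606 = -4.0606%.

-4.061%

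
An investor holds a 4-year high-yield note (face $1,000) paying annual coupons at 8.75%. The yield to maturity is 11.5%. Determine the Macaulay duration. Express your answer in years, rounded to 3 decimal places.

Periodic yield y = 0.115. Discount each cash flow and weight by its year:
  t   CF        PV=CF/(1+0.115)^t    t·PV
  1        87.50        78.4753        78.4753
  2        87.50        70.3815       140.7629
  3        87.50        63.1224       189.3672
  4     1,087.50       703.6064     2,814.4257
  Σ                    915.5856     3,223.0311
Price P = Σ PV = 915.5856.
Macaulay duration = Σ(t·PV) / P = 3,223.0311 / 915.5856 = 3.52019 years.

3.520 years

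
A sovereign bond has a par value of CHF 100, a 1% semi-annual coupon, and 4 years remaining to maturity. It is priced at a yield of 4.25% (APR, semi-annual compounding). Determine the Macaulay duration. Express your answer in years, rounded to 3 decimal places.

Periodic yield y = 0.02125. Discount each cash flow and weight by its period:
  t   CF        PV=CF/(1+0.02125)^t    t·PV
  1         0.50         0.4896         0.4896
  2         0.50         0.4794         0.9588
  3         0.50         0.4694         1.4083
  4         0.50         0.4597         1.8387
  5         0.50         0.4501         2.2505
  6         0.50         0.4407         2.6444
  7         0.50         0.4316         3.0210
  8       100.50        84.9395       679.5157
  Σ                     88.1600       692.1269
Price P = Σ PV = 88.1600.
Macaulay duration = Σ(t·PV) / P = 692.1269 / 88.1600 = 7.85081 half-year periods.
In years: 7.85081 / 2 = 3.92540 years.

3.925 years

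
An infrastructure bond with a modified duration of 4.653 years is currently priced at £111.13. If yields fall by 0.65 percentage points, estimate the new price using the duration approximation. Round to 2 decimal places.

Duration approximation: ΔP/P ≈ -D_mod · Δy = -4.653 × (-0.0065) = +0.0302445.
New price ≈ 111.13 × (1 + 0.0302445) = 114.491071285.

£114.49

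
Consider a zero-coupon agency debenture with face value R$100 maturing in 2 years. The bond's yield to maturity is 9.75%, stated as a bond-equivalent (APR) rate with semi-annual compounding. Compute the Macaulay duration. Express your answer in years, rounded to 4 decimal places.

2.0000 years

A zero-coupon bond has a single cash flow at maturity, so its Macaulay duration equals its maturity: 2 years.
(Equivalently: 4 semi-annual periods ÷ 2 = 2 years.)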